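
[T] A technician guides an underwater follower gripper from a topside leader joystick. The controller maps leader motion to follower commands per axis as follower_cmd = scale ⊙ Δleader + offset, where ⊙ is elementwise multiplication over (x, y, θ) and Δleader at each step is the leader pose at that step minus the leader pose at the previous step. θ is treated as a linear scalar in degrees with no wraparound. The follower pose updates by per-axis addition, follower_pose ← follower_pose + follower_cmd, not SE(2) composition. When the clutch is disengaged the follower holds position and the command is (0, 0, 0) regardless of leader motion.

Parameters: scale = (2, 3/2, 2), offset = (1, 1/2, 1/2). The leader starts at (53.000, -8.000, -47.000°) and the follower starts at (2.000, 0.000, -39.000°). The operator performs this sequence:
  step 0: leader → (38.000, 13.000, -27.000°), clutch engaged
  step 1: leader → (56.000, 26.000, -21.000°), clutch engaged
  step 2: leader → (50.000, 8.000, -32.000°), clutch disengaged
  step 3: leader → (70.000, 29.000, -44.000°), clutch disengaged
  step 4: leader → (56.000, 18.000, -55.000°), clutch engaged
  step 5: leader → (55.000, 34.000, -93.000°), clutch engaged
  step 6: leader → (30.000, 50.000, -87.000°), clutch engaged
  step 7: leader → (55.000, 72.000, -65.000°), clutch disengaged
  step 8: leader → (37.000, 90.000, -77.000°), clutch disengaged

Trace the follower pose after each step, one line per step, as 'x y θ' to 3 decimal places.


step 0: Δleader=(-15.000, 21.000, 20.000°), engaged; cmd=(-29.000, 32.000, 40.500°) → follower=(-27.000, 32.000, 1.500°)
step 1: Δleader=(18.000, 13.000, 6.000°), engaged; cmd=(37.000, 20.000, 12.500°) → follower=(10.000, 52.000, 14.000°)
step 2: Δleader=(-6.000, -18.000, -11.000°), disengaged; cmd=(0,0,0) → follower holds at (10.000, 52.000, 14.000°)
step 3: Δleader=(20.000, 21.000, -12.000°), disengaged; cmd=(0,0,0) → follower holds at (10.000, 52.000, 14.000°)
step 4: Δleader=(-14.000, -11.000, -11.000°), engaged; cmd=(-27.000, -16.000, -21.500°) → follower=(-17.000, 36.000, -7.500°)
step 5: Δleader=(-1.000, 16.000, -38.000°), engaged; cmd=(-1.000, 24.500, -75.500°) → follower=(-18.000, 60.500, -83.000°)
step 6: Δleader=(-25.000, 16.000, 6.000°), engaged; cmd=(-49.000, 24.500, 12.500°) → follower=(-67.000, 85.000, -70.500°)
step 7: Δleader=(25.000, 22.000, 22.000°), disengaged; cmd=(0,0,0) → follower holds at (-67.000, 85.000, -70.500°)
step 8: Δleader=(-18.000, 18.000, -12.000°), disengaged; cmd=(0,0,0) → follower holds at (-67.000, 85.000, -70.500°)

-27.000 32.000 1.500
10.000 52.000 14.000
10.000 52.000 14.000
10.000 52.000 14.000
-17.000 36.000 -7.500
-18.000 60.500 -83.000
-67.000 85.000 -70.500
-67.000 85.000 -70.500
-67.000 85.000 -70.500


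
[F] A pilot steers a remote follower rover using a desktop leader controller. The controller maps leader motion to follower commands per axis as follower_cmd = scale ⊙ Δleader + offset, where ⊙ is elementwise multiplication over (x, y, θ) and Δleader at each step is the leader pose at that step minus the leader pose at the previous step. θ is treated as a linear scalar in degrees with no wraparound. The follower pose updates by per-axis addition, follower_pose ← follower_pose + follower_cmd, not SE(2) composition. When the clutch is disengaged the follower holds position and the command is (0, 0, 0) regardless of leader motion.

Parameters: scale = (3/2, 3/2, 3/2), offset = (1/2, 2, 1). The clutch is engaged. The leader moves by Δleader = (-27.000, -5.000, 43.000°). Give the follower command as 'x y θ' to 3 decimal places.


axis x: 3/2·-27.000 + 1/2 = -40.000
axis y: 3/2·-5.000 + 2 = -5.500
axis θ: 3/2·43.000 + 1 = 65.500

-40.000 -5.500 65.500


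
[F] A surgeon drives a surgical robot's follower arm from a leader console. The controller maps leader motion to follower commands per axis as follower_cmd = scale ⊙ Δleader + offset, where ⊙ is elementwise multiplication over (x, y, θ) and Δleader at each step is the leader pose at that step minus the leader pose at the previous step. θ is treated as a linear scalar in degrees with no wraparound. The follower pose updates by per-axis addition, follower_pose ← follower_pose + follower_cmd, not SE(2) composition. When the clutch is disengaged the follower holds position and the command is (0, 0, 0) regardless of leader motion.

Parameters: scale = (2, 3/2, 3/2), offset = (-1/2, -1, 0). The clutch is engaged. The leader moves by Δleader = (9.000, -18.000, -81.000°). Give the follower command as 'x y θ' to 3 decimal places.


17.500 -28.000 -121.500

axis x: 2·9.000 + -1/2 = 17.500
axis y: 3/2·-18.000 + -1 = -28.000
axis θ: 3/2·-81.000 + 0 = -121.500


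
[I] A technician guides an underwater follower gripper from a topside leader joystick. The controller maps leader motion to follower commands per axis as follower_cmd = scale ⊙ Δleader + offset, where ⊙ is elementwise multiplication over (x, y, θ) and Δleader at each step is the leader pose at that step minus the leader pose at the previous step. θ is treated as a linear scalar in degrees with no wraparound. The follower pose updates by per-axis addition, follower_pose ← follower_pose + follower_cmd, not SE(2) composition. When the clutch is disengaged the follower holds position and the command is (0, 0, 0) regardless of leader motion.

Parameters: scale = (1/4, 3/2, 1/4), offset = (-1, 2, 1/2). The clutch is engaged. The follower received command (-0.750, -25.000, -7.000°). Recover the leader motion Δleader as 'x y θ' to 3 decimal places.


axis x: (-0.750 − -1) / (1/4) = 1.000
axis y: (-25.000 − 2) / (3/2) = -18.000
axis θ: (-7.000 − 1/2) / (1/4) = -30.000

1.000 -18.000 -30.000


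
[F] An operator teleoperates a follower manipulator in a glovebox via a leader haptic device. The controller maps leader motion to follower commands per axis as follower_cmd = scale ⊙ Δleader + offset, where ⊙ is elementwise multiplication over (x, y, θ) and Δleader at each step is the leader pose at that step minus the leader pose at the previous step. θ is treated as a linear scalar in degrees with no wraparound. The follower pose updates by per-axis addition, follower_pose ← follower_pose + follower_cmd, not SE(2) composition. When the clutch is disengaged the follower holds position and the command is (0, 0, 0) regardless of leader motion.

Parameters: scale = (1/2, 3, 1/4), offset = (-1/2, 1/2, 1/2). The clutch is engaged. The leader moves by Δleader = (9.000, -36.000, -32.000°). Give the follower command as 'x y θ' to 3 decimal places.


axis x: 1/2·9.000 + -1/2 = 4.000
axis y: 3·-36.000 + 1/2 = -107.500
axis θ: 1/4·-32.000 + 1/2 = -7.500

4.000 -107.500 -7.500


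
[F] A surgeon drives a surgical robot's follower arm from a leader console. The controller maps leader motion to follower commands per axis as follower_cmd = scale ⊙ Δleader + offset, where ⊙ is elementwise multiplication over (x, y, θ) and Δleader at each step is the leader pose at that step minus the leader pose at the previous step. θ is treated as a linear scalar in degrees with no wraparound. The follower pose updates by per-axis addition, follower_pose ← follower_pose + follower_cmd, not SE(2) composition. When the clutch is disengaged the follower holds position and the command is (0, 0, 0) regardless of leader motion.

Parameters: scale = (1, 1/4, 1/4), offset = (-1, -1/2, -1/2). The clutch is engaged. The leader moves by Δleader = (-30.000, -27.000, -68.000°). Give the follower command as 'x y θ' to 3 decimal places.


axis x: 1·-30.000 + -1 = -31.000
axis y: 1/4·-27.000 + -1/2 = -7.250
axis θ: 1/4·-68.000 + -1/2 = -17.500

-31.000 -7.250 -17.500


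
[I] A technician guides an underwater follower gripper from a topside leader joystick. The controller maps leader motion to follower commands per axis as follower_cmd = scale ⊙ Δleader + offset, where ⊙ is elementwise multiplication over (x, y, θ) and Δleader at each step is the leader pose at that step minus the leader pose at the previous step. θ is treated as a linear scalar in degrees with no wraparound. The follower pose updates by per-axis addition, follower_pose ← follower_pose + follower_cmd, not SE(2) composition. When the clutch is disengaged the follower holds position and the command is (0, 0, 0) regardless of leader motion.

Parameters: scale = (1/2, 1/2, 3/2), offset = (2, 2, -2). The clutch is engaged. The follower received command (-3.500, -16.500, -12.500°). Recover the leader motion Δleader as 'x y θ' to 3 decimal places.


-11.000 -37.000 -7.000

axis x: (-3.500 − 2) / (1/2) = -11.000
axis y: (-16.500 − 2) / (1/2) = -37.000
axis θ: (-12.500 − -2) / (3/2) = -7.000


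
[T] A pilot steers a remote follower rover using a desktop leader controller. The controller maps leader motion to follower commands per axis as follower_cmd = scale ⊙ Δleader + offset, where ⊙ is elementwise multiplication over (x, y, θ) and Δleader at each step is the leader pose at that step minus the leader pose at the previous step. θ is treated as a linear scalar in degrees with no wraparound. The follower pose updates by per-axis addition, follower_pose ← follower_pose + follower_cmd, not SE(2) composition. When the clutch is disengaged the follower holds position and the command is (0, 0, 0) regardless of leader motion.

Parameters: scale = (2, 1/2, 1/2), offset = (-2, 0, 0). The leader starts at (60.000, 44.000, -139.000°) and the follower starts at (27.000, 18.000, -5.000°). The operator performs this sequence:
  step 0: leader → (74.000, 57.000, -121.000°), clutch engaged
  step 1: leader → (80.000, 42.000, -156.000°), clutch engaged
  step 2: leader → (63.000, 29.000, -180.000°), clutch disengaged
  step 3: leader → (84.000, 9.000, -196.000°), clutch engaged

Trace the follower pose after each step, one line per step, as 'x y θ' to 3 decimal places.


step 0: Δleader=(14.000, 13.000, 18.000°), engaged; cmd=(26.000, 6.500, 9.000°) → follower=(53.000, 24.500, 4.000°)
step 1: Δleader=(6.000, -15.000, -35.000°), engaged; cmd=(10.000, -7.500, -17.500°) → follower=(63.000, 17.000, -13.500°)
step 2: Δleader=(-17.000, -13.000, -24.000°), disengaged; cmd=(0,0,0) → follower holds at (63.000, 17.000, -13.500°)
step 3: Δleader=(21.000, -20.000, -16.000°), engaged; cmd=(40.000, -10.000, -8.000°) → follower=(103.000, 7.000, -21.500°)

53.000 24.500 4.000
63.000 17.000 -13.500
63.000 17.000 -13.500
103.000 7.000 -21.500


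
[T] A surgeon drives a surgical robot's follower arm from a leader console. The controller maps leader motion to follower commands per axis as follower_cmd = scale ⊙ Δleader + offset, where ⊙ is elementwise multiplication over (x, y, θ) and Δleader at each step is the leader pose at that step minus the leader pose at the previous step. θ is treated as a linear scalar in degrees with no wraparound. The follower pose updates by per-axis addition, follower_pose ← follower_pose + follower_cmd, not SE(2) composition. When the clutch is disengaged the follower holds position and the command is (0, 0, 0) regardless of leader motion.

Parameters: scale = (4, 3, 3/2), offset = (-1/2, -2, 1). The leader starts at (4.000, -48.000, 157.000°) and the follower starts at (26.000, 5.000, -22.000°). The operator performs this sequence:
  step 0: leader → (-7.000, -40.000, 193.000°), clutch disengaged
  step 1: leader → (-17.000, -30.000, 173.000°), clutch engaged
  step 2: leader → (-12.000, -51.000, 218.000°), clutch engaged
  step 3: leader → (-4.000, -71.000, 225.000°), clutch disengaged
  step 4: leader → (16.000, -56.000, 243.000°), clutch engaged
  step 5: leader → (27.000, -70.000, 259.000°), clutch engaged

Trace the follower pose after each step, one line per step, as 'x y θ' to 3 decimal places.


26.000 5.000 -22.000
-14.500 33.000 -51.000
5.000 -32.000 17.500
5.000 -32.000 17.500
84.500 11.000 45.500
128.000 -33.000 70.500

step 0: Δleader=(-11.000, 8.000, 36.000°), disengaged; cmd=(0,0,0) → follower holds at (26.000, 5.000, -22.000°)
step 1: Δleader=(-10.000, 10.000, -20.000°), engaged; cmd=(-40.500, 28.000, -29.000°) → follower=(-14.500, 33.000, -51.000°)
step 2: Δleader=(5.000, -21.000, 45.000°), engaged; cmd=(19.500, -65.000, 68.500°) → follower=(5.000, -32.000, 17.500°)
step 3: Δleader=(8.000, -20.000, 7.000°), disengaged; cmd=(0,0,0) → follower holds at (5.000, -32.000, 17.500°)
step 4: Δleader=(20.000, 15.000, 18.000°), engaged; cmd=(79.500, 43.000, 28.000°) → follower=(84.500, 11.000, 45.500°)
step 5: Δleader=(11.000, -14.000, 16.000°), engaged; cmd=(43.500, -44.000, 25.000°) → follower=(128.000, -33.000, 70.500°)


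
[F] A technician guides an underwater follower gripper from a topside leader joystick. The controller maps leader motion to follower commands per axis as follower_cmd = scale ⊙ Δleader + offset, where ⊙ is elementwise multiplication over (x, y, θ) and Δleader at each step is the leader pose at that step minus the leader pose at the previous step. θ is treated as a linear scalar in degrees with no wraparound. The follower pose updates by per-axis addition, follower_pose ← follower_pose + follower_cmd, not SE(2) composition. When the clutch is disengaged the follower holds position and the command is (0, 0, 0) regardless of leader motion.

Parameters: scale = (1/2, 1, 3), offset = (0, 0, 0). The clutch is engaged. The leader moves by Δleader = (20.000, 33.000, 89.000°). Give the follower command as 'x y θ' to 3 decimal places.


axis x: 1/2·20.000 + 0 = 10.000
axis y: 1·33.000 + 0 = 33.000
axis θ: 3·89.000 + 0 = 267.000

10.000 33.000 267.000


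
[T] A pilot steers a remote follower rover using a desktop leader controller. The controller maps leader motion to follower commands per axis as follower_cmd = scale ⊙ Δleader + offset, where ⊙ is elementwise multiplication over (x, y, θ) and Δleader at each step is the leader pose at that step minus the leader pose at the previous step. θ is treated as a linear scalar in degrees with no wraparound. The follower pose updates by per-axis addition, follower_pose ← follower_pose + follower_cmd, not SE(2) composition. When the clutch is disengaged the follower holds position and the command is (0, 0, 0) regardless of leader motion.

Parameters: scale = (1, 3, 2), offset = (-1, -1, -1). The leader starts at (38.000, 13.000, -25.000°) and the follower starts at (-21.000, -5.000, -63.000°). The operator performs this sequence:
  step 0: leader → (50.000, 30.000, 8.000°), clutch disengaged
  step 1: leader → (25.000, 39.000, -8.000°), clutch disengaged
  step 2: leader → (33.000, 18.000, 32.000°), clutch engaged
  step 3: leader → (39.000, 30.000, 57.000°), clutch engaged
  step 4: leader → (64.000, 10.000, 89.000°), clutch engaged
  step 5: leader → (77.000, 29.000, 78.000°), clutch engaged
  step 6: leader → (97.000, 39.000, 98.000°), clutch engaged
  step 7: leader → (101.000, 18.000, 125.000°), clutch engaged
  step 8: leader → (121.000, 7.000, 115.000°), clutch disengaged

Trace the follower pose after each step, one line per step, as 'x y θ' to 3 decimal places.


step 0: Δleader=(12.000, 17.000, 33.000°), disengaged; cmd=(0,0,0) → follower holds at (-21.000, -5.000, -63.000°)
step 1: Δleader=(-25.000, 9.000, -16.000°), disengaged; cmd=(0,0,0) → follower holds at (-21.000, -5.000, -63.000°)
step 2: Δleader=(8.000, -21.000, 40.000°), engaged; cmd=(7.000, -64.000, 79.000°) → follower=(-14.000, -69.000, 16.000°)
step 3: Δleader=(6.000, 12.000, 25.000°), engaged; cmd=(5.000, 35.000, 49.000°) → follower=(-9.000, -34.000, 65.000°)
step 4: Δleader=(25.000, -20.000, 32.000°), engaged; cmd=(24.000, -61.000, 63.000°) → follower=(15.000, -95.000, 128.000°)
step 5: Δleader=(13.000, 19.000, -11.000°), engaged; cmd=(12.000, 56.000, -23.000°) → follower=(27.000, -39.000, 105.000°)
step 6: Δleader=(20.000, 10.000, 20.000°), engaged; cmd=(19.000, 29.000, 39.000°) → follower=(46.000, -10.000, 144.000°)
step 7: Δleader=(4.000, -21.000, 27.000°), engaged; cmd=(3.000, -64.000, 53.000°) → follower=(49.000, -74.000, 197.000°)
step 8: Δleader=(20.000, -11.000, -10.000°), disengaged; cmd=(0,0,0) → follower holds at (49.000, -74.000, 197.000°)

-21.000 -5.000 -63.000
-21.000 -5.000 -63.000
-14.000 -69.000 16.000
-9.000 -34.000 65.000
15.000 -95.000 128.000
27.000 -39.000 105.000
46.000 -10.000 144.000
49.000 -74.000 197.000
49.000 -74.000 197.000


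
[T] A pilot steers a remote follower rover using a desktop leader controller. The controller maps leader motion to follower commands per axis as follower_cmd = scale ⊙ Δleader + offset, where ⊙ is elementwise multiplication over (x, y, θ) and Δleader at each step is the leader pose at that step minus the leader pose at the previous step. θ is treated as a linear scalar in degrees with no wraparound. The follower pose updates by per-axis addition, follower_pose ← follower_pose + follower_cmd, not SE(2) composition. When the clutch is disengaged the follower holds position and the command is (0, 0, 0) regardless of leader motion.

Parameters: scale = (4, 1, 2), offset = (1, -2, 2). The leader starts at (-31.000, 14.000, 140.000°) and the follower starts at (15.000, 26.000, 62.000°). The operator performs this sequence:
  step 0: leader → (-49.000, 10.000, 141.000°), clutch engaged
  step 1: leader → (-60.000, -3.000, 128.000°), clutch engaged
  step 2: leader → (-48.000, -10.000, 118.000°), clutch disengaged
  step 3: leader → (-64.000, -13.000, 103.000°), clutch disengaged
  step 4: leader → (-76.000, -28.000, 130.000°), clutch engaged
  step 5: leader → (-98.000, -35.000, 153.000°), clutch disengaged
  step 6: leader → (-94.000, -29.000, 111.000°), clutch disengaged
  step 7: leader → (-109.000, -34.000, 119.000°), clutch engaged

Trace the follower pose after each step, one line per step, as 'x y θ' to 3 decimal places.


step 0: Δleader=(-18.000, -4.000, 1.000°), engaged; cmd=(-71.000, -6.000, 4.000°) → follower=(-56.000, 20.000, 66.000°)
step 1: Δleader=(-11.000, -13.000, -13.000°), engaged; cmd=(-43.000, -15.000, -24.000°) → follower=(-99.000, 5.000, 42.000°)
step 2: Δleader=(12.000, -7.000, -10.000°), disengaged; cmd=(0,0,0) → follower holds at (-99.000, 5.000, 42.000°)
step 3: Δleader=(-16.000, -3.000, -15.000°), disengaged; cmd=(0,0,0) → follower holds at (-99.000, 5.000, 42.000°)
step 4: Δleader=(-12.000, -15.000, 27.000°), engaged; cmd=(-47.000, -17.000, 56.000°) → follower=(-146.000, -12.000, 98.000°)
step 5: Δleader=(-22.000, -7.000, 23.000°), disengaged; cmd=(0,0,0) → follower holds at (-146.000, -12.000, 98.000°)
step 6: Δleader=(4.000, 6.000, -42.000°), disengaged; cmd=(0,0,0) → follower holds at (-146.000, -12.000, 98.000°)
step 7: Δleader=(-15.000, -5.000, 8.000°), engaged; cmd=(-59.000, -7.000, 18.000°) → follower=(-205.000, -19.000, 116.000°)

-56.000 20.000 66.000
-99.000 5.000 42.000
-99.000 5.000 42.000
-99.000 5.000 42.000
-146.000 -12.000 98.000
-146.000 -12.000 98.000
-146.000 -12.000 98.000
-205.000 -19.000 116.000


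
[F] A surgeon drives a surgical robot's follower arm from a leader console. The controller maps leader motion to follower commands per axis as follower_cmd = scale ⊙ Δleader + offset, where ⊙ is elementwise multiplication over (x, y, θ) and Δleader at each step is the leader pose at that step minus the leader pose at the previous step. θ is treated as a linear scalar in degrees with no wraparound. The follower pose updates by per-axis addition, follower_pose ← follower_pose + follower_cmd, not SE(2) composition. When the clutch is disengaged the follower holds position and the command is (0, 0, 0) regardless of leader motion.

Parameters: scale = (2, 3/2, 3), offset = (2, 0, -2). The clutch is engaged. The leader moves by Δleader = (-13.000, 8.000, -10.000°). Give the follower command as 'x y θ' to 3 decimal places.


axis x: 2·-13.000 + 2 = -24.000
axis y: 3/2·8.000 + 0 = 12.000
axis θ: 3·-10.000 + -2 = -32.000

-24.000 12.000 -32.000


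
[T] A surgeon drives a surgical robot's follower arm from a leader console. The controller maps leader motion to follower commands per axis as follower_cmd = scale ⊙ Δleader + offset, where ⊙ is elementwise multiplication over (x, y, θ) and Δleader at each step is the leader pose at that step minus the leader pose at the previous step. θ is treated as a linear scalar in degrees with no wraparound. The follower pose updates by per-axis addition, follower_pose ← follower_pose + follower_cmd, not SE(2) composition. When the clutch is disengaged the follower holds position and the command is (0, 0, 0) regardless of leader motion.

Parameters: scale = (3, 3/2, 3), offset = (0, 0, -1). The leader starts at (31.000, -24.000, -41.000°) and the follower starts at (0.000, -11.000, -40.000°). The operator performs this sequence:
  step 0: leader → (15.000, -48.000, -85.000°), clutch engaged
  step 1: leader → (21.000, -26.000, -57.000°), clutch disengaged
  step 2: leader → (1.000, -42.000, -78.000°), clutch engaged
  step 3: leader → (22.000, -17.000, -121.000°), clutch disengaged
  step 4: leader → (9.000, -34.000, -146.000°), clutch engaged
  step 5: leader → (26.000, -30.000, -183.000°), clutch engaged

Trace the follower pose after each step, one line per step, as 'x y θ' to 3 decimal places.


step 0: Δleader=(-16.000, -24.000, -44.000°), engaged; cmd=(-48.000, -36.000, -133.000°) → follower=(-48.000, -47.000, -173.000°)
step 1: Δleader=(6.000, 22.000, 28.000°), disengaged; cmd=(0,0,0) → follower holds at (-48.000, -47.000, -173.000°)
step 2: Δleader=(-20.000, -16.000, -21.000°), engaged; cmd=(-60.000, -24.000, -64.000°) → follower=(-108.000, -71.000, -237.000°)
step 3: Δleader=(21.000, 25.000, -43.000°), disengaged; cmd=(0,0,0) → follower holds at (-108.000, -71.000, -237.000°)
step 4: Δleader=(-13.000, -17.000, -25.000°), engaged; cmd=(-39.000, -25.500, -76.000°) → follower=(-147.000, -96.500, -313.000°)
step 5: Δleader=(17.000, 4.000, -37.000°), engaged; cmd=(51.000, 6.000, -112.000°) → follower=(-96.000, -90.500, -425.000°)

-48.000 -47.000 -173.000
-48.000 -47.000 -173.000
-108.000 -71.000 -237.000
-108.000 -71.000 -237.000
-147.000 -96.500 -313.000
-96.000 -90.500 -425.000


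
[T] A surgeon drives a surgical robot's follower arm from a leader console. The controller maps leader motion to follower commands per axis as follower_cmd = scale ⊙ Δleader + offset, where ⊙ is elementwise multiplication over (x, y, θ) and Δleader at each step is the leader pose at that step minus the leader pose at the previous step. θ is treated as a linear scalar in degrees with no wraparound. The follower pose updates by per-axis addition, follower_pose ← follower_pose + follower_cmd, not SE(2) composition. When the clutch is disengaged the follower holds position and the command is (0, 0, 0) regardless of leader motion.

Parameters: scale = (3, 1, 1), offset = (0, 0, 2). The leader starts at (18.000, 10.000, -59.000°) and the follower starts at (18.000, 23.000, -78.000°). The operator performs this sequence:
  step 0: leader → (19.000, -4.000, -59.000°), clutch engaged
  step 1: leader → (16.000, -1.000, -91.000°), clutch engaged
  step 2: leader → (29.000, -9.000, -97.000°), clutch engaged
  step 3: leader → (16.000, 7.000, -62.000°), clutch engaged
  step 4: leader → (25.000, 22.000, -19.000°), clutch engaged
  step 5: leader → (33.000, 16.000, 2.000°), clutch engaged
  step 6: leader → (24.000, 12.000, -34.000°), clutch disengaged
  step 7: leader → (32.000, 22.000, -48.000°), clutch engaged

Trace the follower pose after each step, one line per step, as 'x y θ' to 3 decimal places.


21.000 9.000 -76.000
12.000 12.000 -106.000
51.000 4.000 -110.000
12.000 20.000 -73.000
39.000 35.000 -28.000
63.000 29.000 -5.000
63.000 29.000 -5.000
87.000 39.000 -17.000

step 0: Δleader=(1.000, -14.000, 0.000°), engaged; cmd=(3.000, -14.000, 2.000°) → follower=(21.000, 9.000, -76.000°)
step 1: Δleader=(-3.000, 3.000, -32.000°), engaged; cmd=(-9.000, 3.000, -30.000°) → follower=(12.000, 12.000, -106.000°)
step 2: Δleader=(13.000, -8.000, -6.000°), engaged; cmd=(39.000, -8.000, -4.000°) → follower=(51.000, 4.000, -110.000°)
step 3: Δleader=(-13.000, 16.000, 35.000°), engaged; cmd=(-39.000, 16.000, 37.000°) → follower=(12.000, 20.000, -73.000°)
step 4: Δleader=(9.000, 15.000, 43.000°), engaged; cmd=(27.000, 15.000, 45.000°) → follower=(39.000, 35.000, -28.000°)
step 5: Δleader=(8.000, -6.000, 21.000°), engaged; cmd=(24.000, -6.000, 23.000°) → follower=(63.000, 29.000, -5.000°)
step 6: Δleader=(-9.000, -4.000, -36.000°), disengaged; cmd=(0,0,0) → follower holds at (63.000, 29.000, -5.000°)
step 7: Δleader=(8.000, 10.000, -14.000°), engaged; cmd=(24.000, 10.000, -12.000°) → follower=(87.000, 39.000, -17.000°)


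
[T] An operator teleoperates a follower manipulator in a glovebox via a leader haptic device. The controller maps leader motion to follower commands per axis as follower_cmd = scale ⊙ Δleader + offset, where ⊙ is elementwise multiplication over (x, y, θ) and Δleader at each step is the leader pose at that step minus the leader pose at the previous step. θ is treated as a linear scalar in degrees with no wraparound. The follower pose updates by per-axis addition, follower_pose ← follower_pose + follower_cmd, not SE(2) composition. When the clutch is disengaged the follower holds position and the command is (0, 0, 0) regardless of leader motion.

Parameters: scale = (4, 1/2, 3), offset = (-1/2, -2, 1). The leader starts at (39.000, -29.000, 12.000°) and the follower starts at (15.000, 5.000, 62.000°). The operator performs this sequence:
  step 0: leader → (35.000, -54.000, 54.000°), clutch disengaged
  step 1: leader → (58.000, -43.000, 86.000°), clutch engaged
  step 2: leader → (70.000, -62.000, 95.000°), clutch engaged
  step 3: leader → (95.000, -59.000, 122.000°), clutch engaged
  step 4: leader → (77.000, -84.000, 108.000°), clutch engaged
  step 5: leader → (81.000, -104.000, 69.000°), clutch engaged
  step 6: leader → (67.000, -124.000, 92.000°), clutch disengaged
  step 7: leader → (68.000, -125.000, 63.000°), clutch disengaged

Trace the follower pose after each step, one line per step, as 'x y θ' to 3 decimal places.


step 0: Δleader=(-4.000, -25.000, 42.000°), disengaged; cmd=(0,0,0) → follower holds at (15.000, 5.000, 62.000°)
step 1: Δleader=(23.000, 11.000, 32.000°), engaged; cmd=(91.500, 3.500, 97.000°) → follower=(106.500, 8.500, 159.000°)
step 2: Δleader=(12.000, -19.000, 9.000°), engaged; cmd=(47.500, -11.500, 28.000°) → follower=(154.000, -3.000, 187.000°)
step 3: Δleader=(25.000, 3.000, 27.000°), engaged; cmd=(99.500, -0.500, 82.000°) → follower=(253.500, -3.500, 269.000°)
step 4: Δleader=(-18.000, -25.000, -14.000°), engaged; cmd=(-72.500, -14.500, -41.000°) → follower=(181.000, -18.000, 228.000°)
step 5: Δleader=(4.000, -20.000, -39.000°), engaged; cmd=(15.500, -12.000, -116.000°) → follower=(196.500, -30.000, 112.000°)
step 6: Δleader=(-14.000, -20.000, 23.000°), disengaged; cmd=(0,0,0) → follower holds at (196.500, -30.000, 112.000°)
step 7: Δleader=(1.000, -1.000, -29.000°), disengaged; cmd=(0,0,0) → follower holds at (196.500, -30.000, 112.000°)

15.000 5.000 62.000
106.500 8.500 159.000
154.000 -3.000 187.000
253.500 -3.500 269.000
181.000 -18.000 228.000
196.500 -30.000 112.000
196.500 -30.000 112.000
196.500 -30.000 112.000


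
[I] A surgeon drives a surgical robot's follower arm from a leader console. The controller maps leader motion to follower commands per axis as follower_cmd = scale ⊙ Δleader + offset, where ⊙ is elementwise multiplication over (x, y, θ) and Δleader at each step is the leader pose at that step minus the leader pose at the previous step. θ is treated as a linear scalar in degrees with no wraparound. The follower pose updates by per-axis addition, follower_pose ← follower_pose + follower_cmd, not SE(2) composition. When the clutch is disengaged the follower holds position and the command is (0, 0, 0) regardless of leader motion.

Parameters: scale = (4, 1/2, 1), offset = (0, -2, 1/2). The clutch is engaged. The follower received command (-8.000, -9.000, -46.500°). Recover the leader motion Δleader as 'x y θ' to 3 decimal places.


axis x: (-8.000 − 0) / (4) = -2.000
axis y: (-9.000 − -2) / (1/2) = -14.000
axis θ: (-46.500 − 1/2) / (1) = -47.000

-2.000 -14.000 -47.000


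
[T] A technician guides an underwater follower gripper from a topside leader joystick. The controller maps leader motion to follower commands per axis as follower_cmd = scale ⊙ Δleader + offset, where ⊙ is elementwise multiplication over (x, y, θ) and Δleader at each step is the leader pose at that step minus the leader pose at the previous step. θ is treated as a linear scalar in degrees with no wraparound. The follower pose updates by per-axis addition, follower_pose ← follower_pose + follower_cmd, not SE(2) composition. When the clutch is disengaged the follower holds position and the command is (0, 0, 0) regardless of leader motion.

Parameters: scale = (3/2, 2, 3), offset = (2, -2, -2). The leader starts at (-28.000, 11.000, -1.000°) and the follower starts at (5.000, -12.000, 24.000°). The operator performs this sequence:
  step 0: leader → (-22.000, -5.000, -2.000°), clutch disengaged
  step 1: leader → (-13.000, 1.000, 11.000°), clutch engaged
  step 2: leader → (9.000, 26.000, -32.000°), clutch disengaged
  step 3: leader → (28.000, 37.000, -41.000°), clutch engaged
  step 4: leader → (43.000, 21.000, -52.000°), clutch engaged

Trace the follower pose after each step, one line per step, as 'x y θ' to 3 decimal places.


step 0: Δleader=(6.000, -16.000, -1.000°), disengaged; cmd=(0,0,0) → follower holds at (5.000, -12.000, 24.000°)
step 1: Δleader=(9.000, 6.000, 13.000°), engaged; cmd=(15.500, 10.000, 37.000°) → follower=(20.500, -2.000, 61.000°)
step 2: Δleader=(22.000, 25.000, -43.000°), disengaged; cmd=(0,0,0) → follower holds at (20.500, -2.000, 61.000°)
step 3: Δleader=(19.000, 11.000, -9.000°), engaged; cmd=(30.500, 20.000, -29.000°) → follower=(51.000, 18.000, 32.000°)
step 4: Δleader=(15.000, -16.000, -11.000°), engaged; cmd=(24.500, -34.000, -35.000°) → follower=(75.500, -16.000, -3.000°)

5.000 -12.000 24.000
20.500 -2.000 61.000
20.500 -2.000 61.000
51.000 18.000 32.000
75.500 -16.000 -3.000


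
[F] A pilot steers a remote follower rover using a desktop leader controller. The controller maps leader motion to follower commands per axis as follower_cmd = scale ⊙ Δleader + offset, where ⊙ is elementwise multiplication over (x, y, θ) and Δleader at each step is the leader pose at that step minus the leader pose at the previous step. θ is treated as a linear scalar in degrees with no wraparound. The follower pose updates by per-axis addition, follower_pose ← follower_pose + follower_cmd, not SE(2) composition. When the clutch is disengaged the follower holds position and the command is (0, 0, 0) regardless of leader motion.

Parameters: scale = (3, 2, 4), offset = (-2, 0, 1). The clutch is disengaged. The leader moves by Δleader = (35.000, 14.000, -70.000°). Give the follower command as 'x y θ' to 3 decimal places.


clutch disengaged → follower holds; cmd = (0, 0, 0)

0.000 0.000 0.000


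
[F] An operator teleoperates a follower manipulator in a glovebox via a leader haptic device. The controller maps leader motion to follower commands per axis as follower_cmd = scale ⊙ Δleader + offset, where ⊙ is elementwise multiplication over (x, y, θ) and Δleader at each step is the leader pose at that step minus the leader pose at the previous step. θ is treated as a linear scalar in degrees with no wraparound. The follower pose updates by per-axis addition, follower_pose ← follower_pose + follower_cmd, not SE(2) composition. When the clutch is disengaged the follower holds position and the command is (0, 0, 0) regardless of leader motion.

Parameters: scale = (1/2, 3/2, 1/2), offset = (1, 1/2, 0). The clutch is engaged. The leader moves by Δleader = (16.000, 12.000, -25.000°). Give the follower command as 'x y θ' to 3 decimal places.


9.000 18.500 -12.500

axis x: 1/2·16.000 + 1 = 9.000
axis y: 3/2·12.000 + 1/2 = 18.500
axis θ: 1/2·-25.000 + 0 = -12.500


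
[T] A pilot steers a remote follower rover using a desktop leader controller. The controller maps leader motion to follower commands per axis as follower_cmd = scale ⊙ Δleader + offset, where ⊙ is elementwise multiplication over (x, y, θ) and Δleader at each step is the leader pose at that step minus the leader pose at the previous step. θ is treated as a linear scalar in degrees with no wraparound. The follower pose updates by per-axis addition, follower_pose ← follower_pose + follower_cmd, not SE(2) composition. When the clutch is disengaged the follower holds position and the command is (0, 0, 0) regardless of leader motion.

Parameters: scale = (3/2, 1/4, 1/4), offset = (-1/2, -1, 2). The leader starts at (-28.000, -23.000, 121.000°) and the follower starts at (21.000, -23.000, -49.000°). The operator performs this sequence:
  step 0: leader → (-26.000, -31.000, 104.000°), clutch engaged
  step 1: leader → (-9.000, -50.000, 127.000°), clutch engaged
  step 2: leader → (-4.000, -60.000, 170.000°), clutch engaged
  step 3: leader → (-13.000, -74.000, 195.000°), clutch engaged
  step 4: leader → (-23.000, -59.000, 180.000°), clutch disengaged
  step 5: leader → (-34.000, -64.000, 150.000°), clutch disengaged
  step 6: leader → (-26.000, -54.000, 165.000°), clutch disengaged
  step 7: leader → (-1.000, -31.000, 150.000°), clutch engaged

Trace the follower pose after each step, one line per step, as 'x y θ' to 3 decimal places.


23.500 -26.000 -51.250
48.500 -31.750 -43.500
55.500 -35.250 -30.750
41.500 -39.750 -22.500
41.500 -39.750 -22.500
41.500 -39.750 -22.500
41.500 -39.750 -22.500
78.500 -35.000 -24.250

step 0: Δleader=(2.000, -8.000, -17.000°), engaged; cmd=(2.500, -3.000, -2.250°) → follower=(23.500, -26.000, -51.250°)
step 1: Δleader=(17.000, -19.000, 23.000°), engaged; cmd=(25.000, -5.750, 7.750°) → follower=(48.500, -31.750, -43.500°)
step 2: Δleader=(5.000, -10.000, 43.000°), engaged; cmd=(7.000, -3.500, 12.750°) → follower=(55.500, -35.250, -30.750°)
step 3: Δleader=(-9.000, -14.000, 25.000°), engaged; cmd=(-14.000, -4.500, 8.250°) → follower=(41.500, -39.750, -22.500°)
step 4: Δleader=(-10.000, 15.000, -15.000°), disengaged; cmd=(0,0,0) → follower holds at (41.500, -39.750, -22.500°)
step 5: Δleader=(-11.000, -5.000, -30.000°), disengaged; cmd=(0,0,0) → follower holds at (41.500, -39.750, -22.500°)
step 6: Δleader=(8.000, 10.000, 15.000°), disengaged; cmd=(0,0,0) → follower holds at (41.500, -39.750, -22.500°)
step 7: Δleader=(25.000, 23.000, -15.000°), engaged; cmd=(37.000, 4.750, -1.750°) → follower=(78.500, -35.000, -24.250°)


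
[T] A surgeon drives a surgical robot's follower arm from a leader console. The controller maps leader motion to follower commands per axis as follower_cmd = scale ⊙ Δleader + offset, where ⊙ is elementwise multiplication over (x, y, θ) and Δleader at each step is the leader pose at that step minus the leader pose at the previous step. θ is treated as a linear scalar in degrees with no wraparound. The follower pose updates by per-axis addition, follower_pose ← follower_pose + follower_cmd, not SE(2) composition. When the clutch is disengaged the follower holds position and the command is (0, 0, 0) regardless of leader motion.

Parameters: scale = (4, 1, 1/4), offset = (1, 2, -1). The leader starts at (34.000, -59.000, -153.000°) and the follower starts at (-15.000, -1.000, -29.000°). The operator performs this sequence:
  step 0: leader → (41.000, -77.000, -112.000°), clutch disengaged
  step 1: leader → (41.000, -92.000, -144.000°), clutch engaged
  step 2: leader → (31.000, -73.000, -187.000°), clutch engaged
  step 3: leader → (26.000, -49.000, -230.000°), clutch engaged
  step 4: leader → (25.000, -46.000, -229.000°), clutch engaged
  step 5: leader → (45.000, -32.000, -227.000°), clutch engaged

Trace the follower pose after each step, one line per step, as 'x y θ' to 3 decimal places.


step 0: Δleader=(7.000, -18.000, 41.000°), disengaged; cmd=(0,0,0) → follower holds at (-15.000, -1.000, -29.000°)
step 1: Δleader=(0.000, -15.000, -32.000°), engaged; cmd=(1.000, -13.000, -9.000°) → follower=(-14.000, -14.000, -38.000°)
step 2: Δleader=(-10.000, 19.000, -43.000°), engaged; cmd=(-39.000, 21.000, -11.750°) → follower=(-53.000, 7.000, -49.750°)
step 3: Δleader=(-5.000, 24.000, -43.000°), engaged; cmd=(-19.000, 26.000, -11.750°) → follower=(-72.000, 33.000, -61.500°)
step 4: Δleader=(-1.000, 3.000, 1.000°), engaged; cmd=(-3.000, 5.000, -0.750°) → follower=(-75.000, 38.000, -62.250°)
step 5: Δleader=(20.000, 14.000, 2.000°), engaged; cmd=(81.000, 16.000, -0.500°) → follower=(6.000, 54.000, -62.750°)

-15.000 -1.000 -29.000
-14.000 -14.000 -38.000
-53.000 7.000 -49.750
-72.000 33.000 -61.500
-75.000 38.000 -62.250
6.000 54.000 -62.750


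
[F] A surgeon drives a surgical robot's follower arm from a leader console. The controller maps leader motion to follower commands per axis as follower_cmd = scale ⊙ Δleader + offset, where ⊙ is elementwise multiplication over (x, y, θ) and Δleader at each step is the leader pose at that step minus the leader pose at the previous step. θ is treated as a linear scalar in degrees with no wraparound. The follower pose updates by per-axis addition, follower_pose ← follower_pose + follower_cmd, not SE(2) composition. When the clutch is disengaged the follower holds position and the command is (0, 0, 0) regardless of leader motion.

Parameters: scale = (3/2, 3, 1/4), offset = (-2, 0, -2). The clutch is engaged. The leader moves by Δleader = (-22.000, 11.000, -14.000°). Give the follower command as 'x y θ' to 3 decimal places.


-35.000 33.000 -5.500

axis x: 3/2·-22.000 + -2 = -35.000
axis y: 3·11.000 + 0 = 33.000
axis θ: 1/4·-14.000 + -2 = -5.500


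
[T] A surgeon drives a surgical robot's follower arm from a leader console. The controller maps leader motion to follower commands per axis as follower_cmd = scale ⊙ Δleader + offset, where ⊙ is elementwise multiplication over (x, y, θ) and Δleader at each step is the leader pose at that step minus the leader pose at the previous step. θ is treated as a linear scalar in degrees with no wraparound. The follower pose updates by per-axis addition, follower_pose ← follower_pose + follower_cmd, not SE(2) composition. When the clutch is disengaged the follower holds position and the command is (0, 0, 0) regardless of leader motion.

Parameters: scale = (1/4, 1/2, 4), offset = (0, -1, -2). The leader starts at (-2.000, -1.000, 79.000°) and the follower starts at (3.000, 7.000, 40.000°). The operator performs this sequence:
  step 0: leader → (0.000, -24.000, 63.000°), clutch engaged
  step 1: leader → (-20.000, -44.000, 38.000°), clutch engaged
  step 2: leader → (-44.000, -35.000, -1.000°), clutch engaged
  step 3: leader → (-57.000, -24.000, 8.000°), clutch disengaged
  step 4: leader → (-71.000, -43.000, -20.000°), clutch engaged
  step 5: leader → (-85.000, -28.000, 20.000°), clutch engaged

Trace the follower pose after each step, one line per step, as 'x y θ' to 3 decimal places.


3.500 -5.500 -26.000
-1.500 -16.500 -128.000
-7.500 -13.000 -286.000
-7.500 -13.000 -286.000
-11.000 -23.500 -400.000
-14.500 -17.000 -242.000

step 0: Δleader=(2.000, -23.000, -16.000°), engaged; cmd=(0.500, -12.500, -66.000°) → follower=(3.500, -5.500, -26.000°)
step 1: Δleader=(-20.000, -20.000, -25.000°), engaged; cmd=(-5.000, -11.000, -102.000°) → follower=(-1.500, -16.500, -128.000°)
step 2: Δleader=(-24.000, 9.000, -39.000°), engaged; cmd=(-6.000, 3.500, -158.000°) → follower=(-7.500, -13.000, -286.000°)
step 3: Δleader=(-13.000, 11.000, 9.000°), disengaged; cmd=(0,0,0) → follower holds at (-7.500, -13.000, -286.000°)
step 4: Δleader=(-14.000, -19.000, -28.000°), engaged; cmd=(-3.500, -10.500, -114.000°) → follower=(-11.000, -23.500, -400.000°)
step 5: Δleader=(-14.000, 15.000, 40.000°), engaged; cmd=(-3.500, 6.500, 158.000°) → follower=(-14.500, -17.000, -242.000°)
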